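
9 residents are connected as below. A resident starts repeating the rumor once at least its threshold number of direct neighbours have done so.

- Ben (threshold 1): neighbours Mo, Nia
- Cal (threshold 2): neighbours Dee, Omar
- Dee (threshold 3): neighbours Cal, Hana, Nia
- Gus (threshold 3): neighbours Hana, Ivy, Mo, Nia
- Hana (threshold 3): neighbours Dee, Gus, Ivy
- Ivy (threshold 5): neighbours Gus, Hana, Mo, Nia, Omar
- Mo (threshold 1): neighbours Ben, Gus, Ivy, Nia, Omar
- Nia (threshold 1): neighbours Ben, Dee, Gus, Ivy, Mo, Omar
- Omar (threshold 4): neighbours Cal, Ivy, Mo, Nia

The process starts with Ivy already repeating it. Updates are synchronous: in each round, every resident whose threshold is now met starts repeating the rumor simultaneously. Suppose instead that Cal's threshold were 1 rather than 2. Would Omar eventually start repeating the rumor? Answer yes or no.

no

With Cal's threshold at 1:
Round 1 — Ivy starts repeating the rumor (initial).
Round 2 — checking thresholds:
  Gus: 1 of 4 neighbours < 3, below threshold.
  Hana: 1 of 3 neighbours < 3, below threshold.
  Mo: 1 of 5 neighbours ≥ 1, starts repeating the rumor.
  Nia: 1 of 6 neighbours ≥ 1, starts repeating the rumor.
  Omar: 1 of 4 neighbours < 4, below threshold.
Round 3 — checking thresholds:
  Ben: 2 of 2 neighbours ≥ 1, starts repeating the rumor.
  Dee: 1 of 3 neighbours < 3, below threshold.
  Gus: 3 of 4 neighbours ≥ 3, starts repeating the rumor.
  Hana: 1 of 3 neighbours < 3, below threshold.
  Omar: 3 of 4 neighbours < 4, below threshold.
Round 4 — no new spreads; cascade stops.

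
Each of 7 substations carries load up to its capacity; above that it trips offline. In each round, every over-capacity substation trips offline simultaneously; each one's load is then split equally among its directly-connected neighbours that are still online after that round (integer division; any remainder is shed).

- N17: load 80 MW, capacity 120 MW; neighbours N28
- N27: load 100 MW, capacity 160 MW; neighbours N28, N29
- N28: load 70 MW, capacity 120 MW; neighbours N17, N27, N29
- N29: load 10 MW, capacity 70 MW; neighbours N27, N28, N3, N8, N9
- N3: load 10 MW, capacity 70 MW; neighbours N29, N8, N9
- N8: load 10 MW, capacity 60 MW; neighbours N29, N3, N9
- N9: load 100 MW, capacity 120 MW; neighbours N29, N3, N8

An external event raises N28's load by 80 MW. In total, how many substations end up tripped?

2

Round 1 — N28 at 150 > 120. N28 trips offline.
  N28 sheds 150 MW to N17, N27, N29: 50 each.
    N17: 80+50 = 130 > 120
    N27: 100+50 = 150 ≤ 160
    N29: 10+50 = 60 ≤ 70
Round 2 — N17 trips offline.
  N17 sheds 130 MW: no online neighbours, lost.
No further trips.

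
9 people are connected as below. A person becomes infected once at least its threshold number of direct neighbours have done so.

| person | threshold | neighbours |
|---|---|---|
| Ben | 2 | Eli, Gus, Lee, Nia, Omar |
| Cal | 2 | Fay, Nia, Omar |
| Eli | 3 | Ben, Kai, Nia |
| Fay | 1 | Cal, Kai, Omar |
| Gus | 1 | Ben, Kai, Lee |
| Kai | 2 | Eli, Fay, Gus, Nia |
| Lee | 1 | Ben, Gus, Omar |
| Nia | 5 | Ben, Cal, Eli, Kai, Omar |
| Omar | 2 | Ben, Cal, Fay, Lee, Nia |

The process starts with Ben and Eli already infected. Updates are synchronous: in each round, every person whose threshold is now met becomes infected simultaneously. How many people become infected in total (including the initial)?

9

Round 1 — Ben, Eli become infected (initial).
Round 2 — checking thresholds:
  Gus: 1 of 3 neighbours ≥ 1, becomes infected.
  Kai: 1 of 4 neighbours < 2, not yet.
  Lee: 1 of 3 neighbours ≥ 1, becomes infected.
  Nia: 2 of 5 neighbours < 5, not yet.
  Omar: 1 of 5 neighbours < 2, not yet.
Round 3 — checking thresholds:
  Kai: 2 of 4 neighbours ≥ 2, becomes infected.
  Nia: 2 of 5 neighbours < 5, not yet.
  Omar: 2 of 5 neighbours ≥ 2, becomes infected.
Round 4 — checking thresholds:
  Cal: 1 of 3 neighbours < 2, not yet.
  Fay: 2 of 3 neighbours ≥ 1, becomes infected.
  Nia: 4 of 5 neighbours < 5, not yet.
Round 5 — checking thresholds:
  Cal: 2 of 3 neighbours ≥ 2, becomes infected.
  Nia: 4 of 5 neighbours < 5, not yet.
Round 6 — checking thresholds:
  Nia: 5 of 5 neighbours ≥ 5, becomes infected.
Round 7 — no new infections; cascade stops.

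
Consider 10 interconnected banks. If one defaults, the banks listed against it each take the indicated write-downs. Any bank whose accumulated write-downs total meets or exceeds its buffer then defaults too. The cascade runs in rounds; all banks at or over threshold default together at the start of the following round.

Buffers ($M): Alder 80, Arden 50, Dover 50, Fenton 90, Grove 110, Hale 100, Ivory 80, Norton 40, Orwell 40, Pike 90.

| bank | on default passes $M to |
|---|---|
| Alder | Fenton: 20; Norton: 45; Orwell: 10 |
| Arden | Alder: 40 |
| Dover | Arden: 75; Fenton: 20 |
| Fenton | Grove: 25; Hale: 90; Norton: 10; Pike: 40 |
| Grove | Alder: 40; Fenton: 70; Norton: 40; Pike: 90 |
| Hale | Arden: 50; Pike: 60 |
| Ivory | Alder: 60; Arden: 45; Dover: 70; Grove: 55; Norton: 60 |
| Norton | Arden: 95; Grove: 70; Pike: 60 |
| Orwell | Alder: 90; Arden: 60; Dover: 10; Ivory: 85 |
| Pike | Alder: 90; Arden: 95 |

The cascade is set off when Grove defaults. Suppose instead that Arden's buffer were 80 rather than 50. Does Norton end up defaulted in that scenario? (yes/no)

yes

With Arden's buffer at 80:
Round 1 — Grove defaults (initial).
  Alder: +40 → 40 < 80
  Fenton: +70 → 70 < 90
  Norton: +40 → 40 ≥ 40
  Pike: +90 → 90 ≥ 90
Round 2 — Norton, Pike default.
  Alder: +90 → 130 ≥ 80
  Arden: +95+95 → 190 ≥ 80
Round 3 — Alder, Arden default.
  Fenton: +20 → 90 ≥ 90
  Orwell: +10 → 10 < 40
Round 4 — Fenton defaults.
  Hale: +90 → 90 < 100
No further defaults.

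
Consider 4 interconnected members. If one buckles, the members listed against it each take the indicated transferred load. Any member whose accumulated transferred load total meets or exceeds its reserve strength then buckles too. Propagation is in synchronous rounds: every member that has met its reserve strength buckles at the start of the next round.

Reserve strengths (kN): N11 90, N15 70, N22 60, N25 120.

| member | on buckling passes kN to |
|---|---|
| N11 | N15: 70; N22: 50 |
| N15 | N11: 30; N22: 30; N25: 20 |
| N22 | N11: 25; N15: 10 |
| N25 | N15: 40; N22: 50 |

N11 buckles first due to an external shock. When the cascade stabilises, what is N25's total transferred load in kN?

20

Round 1 — N11 buckles (initial).
  N15: +70 → 70 ≥ 70
  N22: +50 → 50 < 60
Round 2 — N15 buckles.
  N22: +30 → 80 ≥ 60
  N25: +20 → 20 < 120
Round 3 — N22 buckles.
No further bucklings.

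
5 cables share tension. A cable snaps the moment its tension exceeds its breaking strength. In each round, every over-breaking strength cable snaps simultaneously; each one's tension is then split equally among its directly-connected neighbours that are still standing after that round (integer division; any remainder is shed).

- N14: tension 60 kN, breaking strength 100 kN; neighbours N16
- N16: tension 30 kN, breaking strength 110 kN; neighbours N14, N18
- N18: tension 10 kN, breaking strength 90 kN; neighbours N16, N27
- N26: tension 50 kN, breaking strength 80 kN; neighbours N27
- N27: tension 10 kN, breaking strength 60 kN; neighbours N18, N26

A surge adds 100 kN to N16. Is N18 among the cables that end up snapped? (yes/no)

no

Round 1 — N16 at 130 > 110. N16 snaps.
  N16 sheds 130 kN to N14, N18: 65 each.
    N14: 60+65 = 125 > 100
    N18: 10+65 = 75 ≤ 90
Round 2 — N14 snaps.
  N14 sheds 125 kN: no online neighbours, lost.
No further breaks.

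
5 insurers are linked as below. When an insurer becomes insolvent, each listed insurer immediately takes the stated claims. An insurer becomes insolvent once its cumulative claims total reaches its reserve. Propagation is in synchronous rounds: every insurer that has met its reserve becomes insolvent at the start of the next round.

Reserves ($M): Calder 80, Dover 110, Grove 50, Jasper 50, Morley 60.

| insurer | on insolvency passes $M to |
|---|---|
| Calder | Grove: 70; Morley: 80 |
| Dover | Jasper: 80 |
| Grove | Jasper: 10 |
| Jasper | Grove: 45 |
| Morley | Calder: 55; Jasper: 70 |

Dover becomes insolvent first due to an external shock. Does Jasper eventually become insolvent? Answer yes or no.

Round 1 — Dover becomes insolvent (initial).
  Jasper: +80 → 80 ≥ 50
Round 2 — Jasper becomes insolvent.
  Grove: +45 → 45 < 50
No further insolvencies.

yes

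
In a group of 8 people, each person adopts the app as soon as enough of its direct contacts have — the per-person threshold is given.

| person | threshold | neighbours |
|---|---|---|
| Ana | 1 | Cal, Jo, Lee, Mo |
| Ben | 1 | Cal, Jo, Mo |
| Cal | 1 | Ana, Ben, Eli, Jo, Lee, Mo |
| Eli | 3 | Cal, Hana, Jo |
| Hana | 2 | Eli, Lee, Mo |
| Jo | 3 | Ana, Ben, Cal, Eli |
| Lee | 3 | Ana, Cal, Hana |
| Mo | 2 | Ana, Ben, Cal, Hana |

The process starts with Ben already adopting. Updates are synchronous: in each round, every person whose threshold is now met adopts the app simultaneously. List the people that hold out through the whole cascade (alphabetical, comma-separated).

Eli, Hana, Lee

Round 1 — Ben adopts the app (initial).
Round 2 — checking thresholds:
  Cal: 1 of 6 neighbours ≥ 1, adopts the app.
  Jo: 1 of 4 neighbours < 3, holds.
  Mo: 1 of 4 neighbours < 2, holds.
Round 3 — checking thresholds:
  Ana: 1 of 4 neighbours ≥ 1, adopts the app.
  Eli: 1 of 3 neighbours < 3, holds.
  Jo: 2 of 4 neighbours < 3, holds.
  Lee: 1 of 3 neighbours < 3, holds.
  Mo: 2 of 4 neighbours ≥ 2, adopts the app.
Round 4 — checking thresholds:
  Eli: 1 of 3 neighbours < 3, holds.
  Hana: 1 of 3 neighbours < 2, holds.
  Jo: 3 of 4 neighbours ≥ 3, adopts the app.
  Lee: 2 of 3 neighbours < 3, holds.
Round 5 — no new adoptions; cascade stops.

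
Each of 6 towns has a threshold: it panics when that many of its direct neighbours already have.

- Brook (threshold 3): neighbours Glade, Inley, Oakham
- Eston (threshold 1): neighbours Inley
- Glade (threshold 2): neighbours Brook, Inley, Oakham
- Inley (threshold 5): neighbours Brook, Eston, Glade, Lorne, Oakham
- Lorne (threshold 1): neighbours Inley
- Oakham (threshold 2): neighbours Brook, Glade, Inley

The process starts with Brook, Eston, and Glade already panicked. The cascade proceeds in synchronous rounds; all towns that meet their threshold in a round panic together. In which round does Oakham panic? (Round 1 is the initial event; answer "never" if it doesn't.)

Round 1 — Brook, Eston, Glade panic (initial).
Round 2 — checking thresholds:
  Inley: 3 of 5 neighbours < 5, holds.
  Oakham: 2 of 3 neighbours ≥ 2, panics.
Round 3 — no new panics; cascade stops.

2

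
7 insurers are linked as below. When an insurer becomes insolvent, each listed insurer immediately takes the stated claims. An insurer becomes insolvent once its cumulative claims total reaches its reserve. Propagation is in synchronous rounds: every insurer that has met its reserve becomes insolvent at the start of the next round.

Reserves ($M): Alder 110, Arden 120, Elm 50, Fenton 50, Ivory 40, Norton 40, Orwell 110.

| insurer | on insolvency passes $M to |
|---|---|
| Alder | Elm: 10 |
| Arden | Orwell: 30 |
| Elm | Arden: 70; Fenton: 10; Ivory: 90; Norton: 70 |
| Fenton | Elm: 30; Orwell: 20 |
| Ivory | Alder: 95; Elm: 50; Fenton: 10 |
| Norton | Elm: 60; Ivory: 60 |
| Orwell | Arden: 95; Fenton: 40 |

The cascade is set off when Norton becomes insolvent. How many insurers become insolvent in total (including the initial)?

Round 1 — Norton becomes insolvent (initial).
  Elm: +60 → 60 ≥ 50
  Ivory: +60 → 60 ≥ 40
Round 2 — Elm, Ivory become insolvent.
  Alder: +95 → 95 < 110
  Arden: +70 → 70 < 120
  Fenton: +10+10 → 20 < 50
No further insolvencies.

3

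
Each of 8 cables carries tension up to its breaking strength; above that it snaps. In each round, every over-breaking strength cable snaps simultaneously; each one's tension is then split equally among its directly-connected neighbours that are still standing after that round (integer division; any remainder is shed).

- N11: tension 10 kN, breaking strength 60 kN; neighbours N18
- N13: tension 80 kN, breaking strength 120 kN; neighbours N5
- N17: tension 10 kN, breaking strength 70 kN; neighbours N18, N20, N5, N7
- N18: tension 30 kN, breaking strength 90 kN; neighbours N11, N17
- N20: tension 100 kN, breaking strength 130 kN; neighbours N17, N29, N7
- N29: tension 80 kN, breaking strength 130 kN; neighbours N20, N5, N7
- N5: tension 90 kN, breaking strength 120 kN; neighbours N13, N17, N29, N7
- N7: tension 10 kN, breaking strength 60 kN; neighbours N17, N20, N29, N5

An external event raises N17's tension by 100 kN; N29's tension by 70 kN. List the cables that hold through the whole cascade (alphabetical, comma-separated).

N11, N18

Round 1 — N17 at 110 > 70; N29 at 150 > 130. N17, N29 snap.
  N17 sheds 110 kN to N18, N20, N5, N7: 27 each (2 lost).
    N18: 30+27 = 57 ≤ 90
    N20: 100+27 = 127 ≤ 130
    N5: 90+27 = 117 ≤ 120
    N7: 10+27 = 37 ≤ 60
  N29 sheds 150 kN to N20, N5, N7: 50 each.
    N20: 127+50 = 177 > 130
    N5: 117+50 = 167 > 120
    N7: 37+50 = 87 > 60
Round 2 — N20, N5, N7 snap.
  N20 sheds 177 kN: no online neighbours, lost.
  N5 sheds 167 kN to N13: 167 each.
    N13: 80+167 = 247 > 120
  N7 sheds 87 kN: no online neighbours, lost.
Round 3 — N13 snaps.
  N13 sheds 247 kN: no online neighbours, lost.
No further breaks.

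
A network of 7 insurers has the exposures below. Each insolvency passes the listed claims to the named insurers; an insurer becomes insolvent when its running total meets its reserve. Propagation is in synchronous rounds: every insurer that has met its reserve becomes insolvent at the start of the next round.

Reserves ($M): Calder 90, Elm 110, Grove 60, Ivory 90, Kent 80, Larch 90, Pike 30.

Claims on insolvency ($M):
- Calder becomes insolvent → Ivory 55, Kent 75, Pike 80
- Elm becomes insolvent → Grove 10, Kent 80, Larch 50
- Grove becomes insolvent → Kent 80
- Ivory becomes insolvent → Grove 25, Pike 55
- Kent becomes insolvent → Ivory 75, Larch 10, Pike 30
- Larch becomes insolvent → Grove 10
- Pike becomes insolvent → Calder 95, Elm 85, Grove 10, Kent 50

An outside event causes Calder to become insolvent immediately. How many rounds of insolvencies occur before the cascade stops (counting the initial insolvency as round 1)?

Round 1 — Calder becomes insolvent (initial).
  Ivory: +55 → 55 < 90
  Kent: +75 → 75 < 80
  Pike: +80 → 80 ≥ 30
Round 2 — Pike becomes insolvent.
  Elm: +85 → 85 < 110
  Grove: +10 → 10 < 60
  Kent: +50 → 125 ≥ 80
Round 3 — Kent becomes insolvent.
  Ivory: +75 → 130 ≥ 90
  Larch: +10 → 10 < 90
Round 4 — Ivory becomes insolvent.
  Grove: +25 → 35 < 60
No further insolvencies.

4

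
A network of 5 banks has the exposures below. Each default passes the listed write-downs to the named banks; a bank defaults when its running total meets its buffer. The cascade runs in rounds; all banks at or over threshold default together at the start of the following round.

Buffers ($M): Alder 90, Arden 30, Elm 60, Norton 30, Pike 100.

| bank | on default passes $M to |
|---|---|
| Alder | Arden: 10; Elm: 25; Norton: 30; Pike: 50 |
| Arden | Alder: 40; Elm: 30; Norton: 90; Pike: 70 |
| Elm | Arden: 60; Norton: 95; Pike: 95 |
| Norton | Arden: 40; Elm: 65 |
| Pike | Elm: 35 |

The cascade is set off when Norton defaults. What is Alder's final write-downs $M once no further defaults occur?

40

Round 1 — Norton defaults (initial).
  Arden: +40 → 40 ≥ 30
  Elm: +65 → 65 ≥ 60
Round 2 — Arden, Elm default.
  Alder: +40 → 40 < 90
  Pike: +70+95 → 165 ≥ 100
Round 3 — Pike defaults.
No further defaults.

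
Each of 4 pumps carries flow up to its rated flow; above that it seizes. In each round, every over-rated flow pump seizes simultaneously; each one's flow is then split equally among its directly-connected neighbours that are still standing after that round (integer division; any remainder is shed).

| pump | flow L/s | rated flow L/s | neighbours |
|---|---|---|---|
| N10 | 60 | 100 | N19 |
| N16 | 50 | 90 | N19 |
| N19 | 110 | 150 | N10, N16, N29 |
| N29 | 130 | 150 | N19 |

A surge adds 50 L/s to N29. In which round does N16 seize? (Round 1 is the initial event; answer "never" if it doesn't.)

Round 1 — N29 at 180 > 150. N29 seizes.
  N29 sheds 180 L/s to N19: 180 each.
    N19: 110+180 = 290 > 150
Round 2 — N19 seizes.
  N19 sheds 290 L/s to N10, N16: 145 each.
    N10: 60+145 = 205 > 100
    N16: 50+145 = 195 > 90
Round 3 — N10, N16 seize.
  N10 sheds 205 L/s: no online neighbours, lost.
  N16 sheds 195 L/s: no online neighbours, lost.
No further seizures.

3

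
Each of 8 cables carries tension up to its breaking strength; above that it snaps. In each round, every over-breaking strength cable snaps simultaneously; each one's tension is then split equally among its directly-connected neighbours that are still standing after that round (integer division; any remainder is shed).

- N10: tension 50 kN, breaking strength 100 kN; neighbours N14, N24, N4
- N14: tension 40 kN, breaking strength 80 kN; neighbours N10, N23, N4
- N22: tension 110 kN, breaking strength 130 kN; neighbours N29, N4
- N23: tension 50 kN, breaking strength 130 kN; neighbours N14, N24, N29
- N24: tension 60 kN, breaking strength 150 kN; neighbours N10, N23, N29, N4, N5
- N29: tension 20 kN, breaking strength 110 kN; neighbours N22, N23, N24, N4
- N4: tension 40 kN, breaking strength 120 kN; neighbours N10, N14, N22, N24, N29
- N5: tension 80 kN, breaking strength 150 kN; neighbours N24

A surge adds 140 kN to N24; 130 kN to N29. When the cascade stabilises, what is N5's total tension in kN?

130

Round 1 — N24 at 200 > 150; N29 at 150 > 110. N24, N29 snap.
  N24 sheds 200 kN to N10, N23, N4, N5: 50 each.
    N10: 50+50 = 100 ≤ 100
    N23: 50+50 = 100 ≤ 130
    N4: 40+50 = 90 ≤ 120
    N5: 80+50 = 130 ≤ 150
  N29 sheds 150 kN to N22, N23, N4: 50 each.
    N22: 110+50 = 160 > 130
    N23: 100+50 = 150 > 130
    N4: 90+50 = 140 > 120
Round 2 — N22, N23, N4 snap.
  N22 sheds 160 kN: no online neighbours, lost.
  N23 sheds 150 kN to N14: 150 each.
    N14: 40+150 = 190 > 80
  N4 sheds 140 kN to N10, N14: 70 each.
    N10: 100+70 = 170 > 100
    N14: 190+70 = 260 > 80
Round 3 — N10, N14 snap.
  N10 sheds 170 kN: no online neighbours, lost.
  N14 sheds 260 kN: no online neighbours, lost.
No further breaks.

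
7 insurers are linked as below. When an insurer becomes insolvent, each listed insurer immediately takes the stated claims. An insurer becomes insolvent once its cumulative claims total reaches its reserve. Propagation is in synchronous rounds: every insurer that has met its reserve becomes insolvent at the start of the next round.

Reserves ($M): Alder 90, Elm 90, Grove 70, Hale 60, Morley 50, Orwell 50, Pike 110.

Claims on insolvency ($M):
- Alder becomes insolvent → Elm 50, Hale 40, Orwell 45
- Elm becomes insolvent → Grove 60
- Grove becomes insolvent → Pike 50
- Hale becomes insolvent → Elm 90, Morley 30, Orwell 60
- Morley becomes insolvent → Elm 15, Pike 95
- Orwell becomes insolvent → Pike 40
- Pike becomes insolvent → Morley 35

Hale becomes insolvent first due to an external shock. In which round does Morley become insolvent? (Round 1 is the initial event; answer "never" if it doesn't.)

Round 1 — Hale becomes insolvent (initial).
  Elm: +90 → 90 ≥ 90
  Morley: +30 → 30 < 50
  Orwell: +60 → 60 ≥ 50
Round 2 — Elm, Orwell become insolvent.
  Grove: +60 → 60 < 70
  Pike: +40 → 40 < 110
No further insolvencies.

never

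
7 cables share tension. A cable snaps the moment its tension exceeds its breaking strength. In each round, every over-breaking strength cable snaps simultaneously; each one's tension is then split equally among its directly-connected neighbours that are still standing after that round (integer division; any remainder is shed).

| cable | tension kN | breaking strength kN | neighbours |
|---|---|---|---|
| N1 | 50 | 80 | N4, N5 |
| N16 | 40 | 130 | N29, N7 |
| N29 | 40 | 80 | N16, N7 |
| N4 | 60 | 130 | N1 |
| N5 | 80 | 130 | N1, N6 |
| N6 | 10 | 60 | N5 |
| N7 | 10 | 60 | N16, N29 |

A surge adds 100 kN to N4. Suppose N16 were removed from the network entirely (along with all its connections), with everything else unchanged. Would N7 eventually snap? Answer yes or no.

no

With N16 removed:
Round 1 — N4 at 160 > 130. N4 snaps.
  N4 sheds 160 kN to N1: 160 each.
    N1: 50+160 = 210 > 80
Round 2 — N1 snaps.
  N1 sheds 210 kN to N5: 210 each.
    N5: 80+210 = 290 > 130
Round 3 — N5 snaps.
  N5 sheds 290 kN to N6: 290 each.
    N6: 10+290 = 300 > 60
Round 4 — N6 snaps.
  N6 sheds 300 kN: no online neighbours, lost.
No further breaks.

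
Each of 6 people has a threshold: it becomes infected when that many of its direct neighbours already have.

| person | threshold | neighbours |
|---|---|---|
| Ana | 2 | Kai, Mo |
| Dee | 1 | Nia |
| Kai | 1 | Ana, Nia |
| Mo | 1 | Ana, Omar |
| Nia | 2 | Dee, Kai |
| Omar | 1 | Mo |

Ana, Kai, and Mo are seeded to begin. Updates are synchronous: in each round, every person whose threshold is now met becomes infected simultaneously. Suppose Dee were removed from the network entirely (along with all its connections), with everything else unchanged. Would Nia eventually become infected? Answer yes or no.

no

With Dee removed:
Round 1 — Ana, Kai, Mo become infected (initial).
Round 2 — checking thresholds:
  Nia: 1 of 1 neighbours < 2, below threshold.
  Omar: 1 of 1 neighbours ≥ 1, becomes infected.
Round 3 — no new infections; cascade stops.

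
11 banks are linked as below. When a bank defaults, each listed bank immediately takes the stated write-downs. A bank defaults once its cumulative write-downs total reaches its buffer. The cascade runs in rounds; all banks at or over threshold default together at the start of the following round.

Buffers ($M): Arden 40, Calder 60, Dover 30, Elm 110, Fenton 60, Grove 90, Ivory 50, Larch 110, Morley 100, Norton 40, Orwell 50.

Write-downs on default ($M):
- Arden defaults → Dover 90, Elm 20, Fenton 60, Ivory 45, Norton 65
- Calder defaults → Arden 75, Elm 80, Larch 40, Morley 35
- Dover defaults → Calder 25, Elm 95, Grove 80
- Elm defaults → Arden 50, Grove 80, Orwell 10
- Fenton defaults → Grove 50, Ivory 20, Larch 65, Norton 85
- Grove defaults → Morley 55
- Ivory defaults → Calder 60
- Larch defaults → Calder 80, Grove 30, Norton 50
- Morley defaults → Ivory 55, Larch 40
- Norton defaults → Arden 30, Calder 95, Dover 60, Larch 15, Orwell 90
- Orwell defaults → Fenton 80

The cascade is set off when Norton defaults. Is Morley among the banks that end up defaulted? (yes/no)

no

Round 1 — Norton defaults (initial).
  Arden: +30 → 30 < 40
  Calder: +95 → 95 ≥ 60
  Dover: +60 → 60 ≥ 30
  Larch: +15 → 15 < 110
  Orwell: +90 → 90 ≥ 50
Round 2 — Calder, Dover, Orwell default.
  Arden: +75 → 105 ≥ 40
  Elm: +80+95 → 175 ≥ 110
  Fenton: +80 → 80 ≥ 60
  Grove: +80 → 80 < 90
  Larch: +40 → 55 < 110
  Morley: +35 → 35 < 100
Round 3 — Arden, Elm, Fenton default.
  Grove: +80+50 → 210 ≥ 90
  Ivory: +45+20 → 65 ≥ 50
  Larch: +65 → 120 ≥ 110
Round 4 — Grove, Ivory, Larch default.
  Morley: +55 → 90 < 100
No further defaults.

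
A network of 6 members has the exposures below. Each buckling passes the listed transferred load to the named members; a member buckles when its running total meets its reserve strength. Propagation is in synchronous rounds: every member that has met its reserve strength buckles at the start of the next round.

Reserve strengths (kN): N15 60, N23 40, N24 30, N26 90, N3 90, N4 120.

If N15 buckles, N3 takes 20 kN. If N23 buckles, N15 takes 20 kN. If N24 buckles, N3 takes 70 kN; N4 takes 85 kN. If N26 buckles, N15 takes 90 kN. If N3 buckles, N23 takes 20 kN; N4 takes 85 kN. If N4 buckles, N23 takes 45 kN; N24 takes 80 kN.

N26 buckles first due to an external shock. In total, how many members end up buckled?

2

Round 1 — N26 buckles (initial).
  N15: +90 → 90 ≥ 60
Round 2 — N15 buckles.
  N3: +20 → 20 < 90
No further bucklings.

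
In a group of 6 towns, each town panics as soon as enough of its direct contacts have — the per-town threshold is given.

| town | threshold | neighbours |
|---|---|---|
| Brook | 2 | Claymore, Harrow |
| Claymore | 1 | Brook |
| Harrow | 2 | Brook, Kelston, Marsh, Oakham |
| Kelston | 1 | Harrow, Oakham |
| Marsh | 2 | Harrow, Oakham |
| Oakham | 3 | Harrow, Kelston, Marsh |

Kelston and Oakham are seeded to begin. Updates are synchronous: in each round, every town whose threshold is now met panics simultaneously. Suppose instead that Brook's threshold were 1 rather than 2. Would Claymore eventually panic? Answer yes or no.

yes

With Brook's threshold at 1:
Round 1 — Kelston, Oakham panic (initial).
Round 2 — checking thresholds:
  Harrow: 2 of 4 neighbours ≥ 2, panics.
  Marsh: 1 of 2 neighbours < 2, not yet.
Round 3 — checking thresholds:
  Brook: 1 of 2 neighbours ≥ 1, panics.
  Marsh: 2 of 2 neighbours ≥ 2, panics.
Round 4 — checking thresholds:
  Claymore: 1 of 1 neighbours ≥ 1, panics.
Round 5 — no new panics; cascade stops.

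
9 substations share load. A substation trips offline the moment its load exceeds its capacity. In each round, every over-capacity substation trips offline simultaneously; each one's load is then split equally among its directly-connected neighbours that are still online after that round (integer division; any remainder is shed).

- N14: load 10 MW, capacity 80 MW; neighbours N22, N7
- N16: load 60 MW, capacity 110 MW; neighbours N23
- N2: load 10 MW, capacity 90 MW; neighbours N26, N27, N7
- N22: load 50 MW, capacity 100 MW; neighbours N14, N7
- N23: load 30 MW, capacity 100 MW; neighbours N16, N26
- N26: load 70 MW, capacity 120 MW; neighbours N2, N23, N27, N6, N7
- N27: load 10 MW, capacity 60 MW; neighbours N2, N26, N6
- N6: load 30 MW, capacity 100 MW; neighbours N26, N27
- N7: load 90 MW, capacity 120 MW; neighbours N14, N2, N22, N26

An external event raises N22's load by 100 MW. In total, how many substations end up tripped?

Round 1 — N22 at 150 > 100. N22 trips offline.
  N22 sheds 150 MW to N14, N7: 75 each.
    N14: 10+75 = 85 > 80
    N7: 90+75 = 165 > 120
Round 2 — N14, N7 trip offline.
  N14 sheds 85 MW: no online neighbours, lost.
  N7 sheds 165 MW to N2, N26: 82 each (1 lost).
    N2: 10+82 = 92 > 90
    N26: 70+82 = 152 > 120
Round 3 — N2, N26 trip offline.
  N2 sheds 92 MW to N27: 92 each.
    N27: 10+92 = 102 > 60
  N26 sheds 152 MW to N23, N27, N6: 50 each (2 lost).
    N23: 30+50 = 80 ≤ 100
    N27: 102+50 = 152 > 60
    N6: 30+50 = 80 ≤ 100
Round 4 — N27 trips offline.
  N27 sheds 152 MW to N6: 152 each.
    N6: 80+152 = 232 > 100
Round 5 — N6 trips offline.
  N6 sheds 232 MW: no online neighbours, lost.
No further trips.

7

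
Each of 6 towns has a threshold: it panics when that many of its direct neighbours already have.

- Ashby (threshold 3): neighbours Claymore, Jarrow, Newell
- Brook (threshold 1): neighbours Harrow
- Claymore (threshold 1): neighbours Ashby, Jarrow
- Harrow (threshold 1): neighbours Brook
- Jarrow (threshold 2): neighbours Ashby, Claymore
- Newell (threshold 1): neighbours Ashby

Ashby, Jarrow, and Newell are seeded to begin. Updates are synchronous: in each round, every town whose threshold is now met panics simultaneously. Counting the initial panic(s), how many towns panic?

4

Round 1 — Ashby, Jarrow, Newell panic (initial).
Round 2 — checking thresholds:
  Claymore: 2 of 2 neighbours ≥ 1, panics.
Round 3 — no new panics; cascade stops.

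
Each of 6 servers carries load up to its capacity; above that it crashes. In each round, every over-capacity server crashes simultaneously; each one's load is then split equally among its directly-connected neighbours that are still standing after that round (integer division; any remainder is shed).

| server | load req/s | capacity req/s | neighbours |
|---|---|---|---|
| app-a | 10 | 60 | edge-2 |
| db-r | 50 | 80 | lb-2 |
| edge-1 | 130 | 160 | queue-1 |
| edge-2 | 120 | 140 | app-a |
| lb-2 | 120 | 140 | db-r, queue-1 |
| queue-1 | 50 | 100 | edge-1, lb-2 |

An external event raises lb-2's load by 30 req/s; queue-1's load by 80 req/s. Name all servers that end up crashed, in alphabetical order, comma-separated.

db-r, edge-1, lb-2, queue-1

Round 1 — lb-2 at 150 > 140; queue-1 at 130 > 100. lb-2, queue-1 crash.
  lb-2 sheds 150 req/s to db-r: 150 each.
    db-r: 50+150 = 200 > 80
  queue-1 sheds 130 req/s to edge-1: 130 each.
    edge-1: 130+130 = 260 > 160
Round 2 — db-r, edge-1 crash.
  db-r sheds 200 req/s: no online neighbours, lost.
  edge-1 sheds 260 req/s: no online neighbours, lost.
No further crashes.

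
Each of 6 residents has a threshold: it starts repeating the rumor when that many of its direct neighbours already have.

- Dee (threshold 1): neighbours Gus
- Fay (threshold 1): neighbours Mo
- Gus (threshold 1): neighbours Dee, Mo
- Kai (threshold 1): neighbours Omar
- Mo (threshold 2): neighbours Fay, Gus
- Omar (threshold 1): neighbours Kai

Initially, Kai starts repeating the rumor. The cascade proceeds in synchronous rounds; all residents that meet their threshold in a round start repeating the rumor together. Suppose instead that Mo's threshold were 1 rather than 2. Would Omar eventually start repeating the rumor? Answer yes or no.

With Mo's threshold at 1:
Round 1 — Kai starts repeating the rumor (initial).
Round 2 — checking thresholds:
  Omar: 1 of 1 neighbours ≥ 1, starts repeating the rumor.
Round 3 — no new spreads; cascade stops.

yes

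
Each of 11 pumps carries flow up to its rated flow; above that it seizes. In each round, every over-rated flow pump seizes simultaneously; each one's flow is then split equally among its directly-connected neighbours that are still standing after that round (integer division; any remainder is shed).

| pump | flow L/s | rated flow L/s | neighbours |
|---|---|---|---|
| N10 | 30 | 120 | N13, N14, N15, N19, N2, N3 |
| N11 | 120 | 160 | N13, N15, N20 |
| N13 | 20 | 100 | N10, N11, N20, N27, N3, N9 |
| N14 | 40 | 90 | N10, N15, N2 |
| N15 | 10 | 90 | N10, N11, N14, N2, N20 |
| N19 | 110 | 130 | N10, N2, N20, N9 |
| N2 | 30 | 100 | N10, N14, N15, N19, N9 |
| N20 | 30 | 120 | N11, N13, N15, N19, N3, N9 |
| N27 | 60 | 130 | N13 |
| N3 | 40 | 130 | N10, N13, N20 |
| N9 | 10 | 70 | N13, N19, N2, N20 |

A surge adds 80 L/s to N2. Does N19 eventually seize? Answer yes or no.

Round 1 — N2 at 110 > 100. N2 seizes.
  N2 sheds 110 L/s to N10, N14, N15, N19, N9: 22 each.
    N10: 30+22 = 52 ≤ 120
    N14: 40+22 = 62 ≤ 90
    N15: 10+22 = 32 ≤ 90
    N19: 110+22 = 132 > 130
    N9: 10+22 = 32 ≤ 70
Round 2 — N19 seizes.
  N19 sheds 132 L/s to N10, N20, N9: 44 each.
    N10: 52+44 = 96 ≤ 120
    N20: 30+44 = 74 ≤ 120
    N9: 32+44 = 76 > 70
Round 3 — N9 seizes.
  N9 sheds 76 L/s to N13, N20: 38 each.
    N13: 20+38 = 58 ≤ 100
    N20: 74+38 = 112 ≤ 120
No further seizures.

yes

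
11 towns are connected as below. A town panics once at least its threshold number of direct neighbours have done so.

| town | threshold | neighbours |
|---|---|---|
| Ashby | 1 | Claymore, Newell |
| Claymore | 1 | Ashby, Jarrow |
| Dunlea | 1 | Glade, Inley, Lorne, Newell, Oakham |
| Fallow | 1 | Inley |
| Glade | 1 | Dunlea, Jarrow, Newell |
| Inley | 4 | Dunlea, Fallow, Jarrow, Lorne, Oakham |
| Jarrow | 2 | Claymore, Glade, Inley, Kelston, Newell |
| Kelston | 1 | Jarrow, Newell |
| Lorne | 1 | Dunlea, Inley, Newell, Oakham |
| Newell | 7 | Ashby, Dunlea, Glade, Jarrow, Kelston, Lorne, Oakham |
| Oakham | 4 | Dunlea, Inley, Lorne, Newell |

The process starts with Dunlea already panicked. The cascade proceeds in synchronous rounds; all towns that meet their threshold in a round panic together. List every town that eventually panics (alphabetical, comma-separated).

Round 1 — Dunlea panics (initial).
Round 2 — checking thresholds:
  Glade: 1 of 3 neighbours ≥ 1, panics.
  Inley: 1 of 5 neighbours < 4, below threshold.
  Lorne: 1 of 4 neighbours ≥ 1, panics.
  Newell: 1 of 7 neighbours < 7, below threshold.
  Oakham: 1 of 4 neighbours < 4, below threshold.
Round 3 — no new panics; cascade stops.

Dunlea, Glade, Lorne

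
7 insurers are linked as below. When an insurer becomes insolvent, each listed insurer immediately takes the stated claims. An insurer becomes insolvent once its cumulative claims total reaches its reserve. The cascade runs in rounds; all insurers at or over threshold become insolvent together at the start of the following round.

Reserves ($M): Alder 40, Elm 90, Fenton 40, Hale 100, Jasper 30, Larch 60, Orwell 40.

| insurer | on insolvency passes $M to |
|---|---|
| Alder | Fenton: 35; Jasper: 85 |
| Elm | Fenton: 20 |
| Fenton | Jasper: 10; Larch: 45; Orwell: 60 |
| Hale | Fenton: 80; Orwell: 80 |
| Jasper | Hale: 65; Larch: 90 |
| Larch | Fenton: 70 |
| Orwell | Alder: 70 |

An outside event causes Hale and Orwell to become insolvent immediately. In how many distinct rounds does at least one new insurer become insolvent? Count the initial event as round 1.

Round 1 — Hale, Orwell become insolvent (initial).
  Alder: +70 → 70 ≥ 40
  Fenton: +80 → 80 ≥ 40
Round 2 — Alder, Fenton become insolvent.
  Jasper: +85+10 → 95 ≥ 30
  Larch: +45 → 45 < 60
Round 3 — Jasper becomes insolvent.
  Larch: +90 → 135 ≥ 60
Round 4 — Larch becomes insolvent.
No further insolvencies.

4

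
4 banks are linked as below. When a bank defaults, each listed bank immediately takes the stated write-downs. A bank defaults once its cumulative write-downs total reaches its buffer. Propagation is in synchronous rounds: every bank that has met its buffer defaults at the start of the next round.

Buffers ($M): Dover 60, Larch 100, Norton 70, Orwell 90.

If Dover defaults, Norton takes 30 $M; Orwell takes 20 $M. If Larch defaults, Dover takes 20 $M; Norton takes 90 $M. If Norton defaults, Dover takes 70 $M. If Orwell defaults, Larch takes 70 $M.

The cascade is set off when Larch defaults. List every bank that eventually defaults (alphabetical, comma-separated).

Round 1 — Larch defaults (initial).
  Dover: +20 → 20 < 60
  Norton: +90 → 90 ≥ 70
Round 2 — Norton defaults.
  Dover: +70 → 90 ≥ 60
Round 3 — Dover defaults.
  Orwell: +20 → 20 < 90
No further defaults.

Dover, Larch, Norton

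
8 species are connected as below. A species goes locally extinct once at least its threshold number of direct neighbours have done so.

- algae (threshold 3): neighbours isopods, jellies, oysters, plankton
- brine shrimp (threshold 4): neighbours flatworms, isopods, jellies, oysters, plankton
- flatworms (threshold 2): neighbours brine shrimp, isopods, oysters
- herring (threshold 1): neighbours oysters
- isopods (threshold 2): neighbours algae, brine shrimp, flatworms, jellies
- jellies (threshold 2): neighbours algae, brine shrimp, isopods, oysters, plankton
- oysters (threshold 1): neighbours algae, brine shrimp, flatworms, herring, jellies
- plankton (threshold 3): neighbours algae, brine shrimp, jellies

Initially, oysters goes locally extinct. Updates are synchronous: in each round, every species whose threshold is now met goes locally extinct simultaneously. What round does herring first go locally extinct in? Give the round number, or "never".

Round 1 — oysters goes locally extinct (initial).
Round 2 — checking thresholds:
  algae: 1 of 4 neighbours < 3, not yet.
  brine shrimp: 1 of 5 neighbours < 4, not yet.
  flatworms: 1 of 3 neighbours < 2, not yet.
  herring: 1 of 1 neighbours ≥ 1, goes locally extinct.
  jellies: 1 of 5 neighbours < 2, not yet.
Round 3 — no new extinctions; cascade stops.

2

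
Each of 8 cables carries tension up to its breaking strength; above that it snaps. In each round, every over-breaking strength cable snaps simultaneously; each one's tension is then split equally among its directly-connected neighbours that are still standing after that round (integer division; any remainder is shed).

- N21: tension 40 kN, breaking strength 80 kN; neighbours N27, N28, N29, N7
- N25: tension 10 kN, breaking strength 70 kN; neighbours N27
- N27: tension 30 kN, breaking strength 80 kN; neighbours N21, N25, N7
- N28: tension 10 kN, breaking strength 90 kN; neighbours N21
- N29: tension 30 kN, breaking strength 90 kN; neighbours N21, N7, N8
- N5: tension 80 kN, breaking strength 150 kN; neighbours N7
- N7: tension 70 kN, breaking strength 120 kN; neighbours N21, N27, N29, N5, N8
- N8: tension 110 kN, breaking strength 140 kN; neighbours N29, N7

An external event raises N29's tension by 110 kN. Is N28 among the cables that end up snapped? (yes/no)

Round 1 — N29 at 140 > 90. N29 snaps.
  N29 sheds 140 kN to N21, N7, N8: 46 each (2 lost).
    N21: 40+46 = 86 > 80
    N7: 70+46 = 116 ≤ 120
    N8: 110+46 = 156 > 140
Round 2 — N21, N8 snap.
  N21 sheds 86 kN to N27, N28, N7: 28 each (2 lost).
    N27: 30+28 = 58 ≤ 80
    N28: 10+28 = 38 ≤ 90
    N7: 116+28 = 144 > 120
  N8 sheds 156 kN to N7: 156 each.
    N7: 144+156 = 300 > 120
Round 3 — N7 snaps.
  N7 sheds 300 kN to N27, N5: 150 each.
    N27: 58+150 = 208 > 80
    N5: 80+150 = 230 > 150
Round 4 — N27, N5 snap.
  N27 sheds 208 kN to N25: 208 each.
    N25: 10+208 = 218 > 70
  N5 sheds 230 kN: no online neighbours, lost.
Round 5 — N25 snaps.
  N25 sheds 218 kN: no online neighbours, lost.
No further breaks.

no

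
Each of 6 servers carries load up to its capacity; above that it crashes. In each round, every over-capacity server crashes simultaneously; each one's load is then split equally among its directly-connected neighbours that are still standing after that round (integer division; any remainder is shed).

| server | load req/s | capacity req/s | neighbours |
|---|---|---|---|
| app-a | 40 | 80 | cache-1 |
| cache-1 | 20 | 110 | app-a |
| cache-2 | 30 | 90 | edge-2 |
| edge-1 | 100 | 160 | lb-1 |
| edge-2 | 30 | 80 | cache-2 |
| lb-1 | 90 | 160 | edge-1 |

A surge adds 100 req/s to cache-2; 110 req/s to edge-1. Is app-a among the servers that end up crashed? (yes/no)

no

Round 1 — cache-2 at 130 > 90; edge-1 at 210 > 160. cache-2, edge-1 crash.
  cache-2 sheds 130 req/s to edge-2: 130 each.
    edge-2: 30+130 = 160 > 80
  edge-1 sheds 210 req/s to lb-1: 210 each.
    lb-1: 90+210 = 300 > 160
Round 2 — edge-2, lb-1 crash.
  edge-2 sheds 160 req/s: no online neighbours, lost.
  lb-1 sheds 300 req/s: no online neighbours, lost.
No further crashes.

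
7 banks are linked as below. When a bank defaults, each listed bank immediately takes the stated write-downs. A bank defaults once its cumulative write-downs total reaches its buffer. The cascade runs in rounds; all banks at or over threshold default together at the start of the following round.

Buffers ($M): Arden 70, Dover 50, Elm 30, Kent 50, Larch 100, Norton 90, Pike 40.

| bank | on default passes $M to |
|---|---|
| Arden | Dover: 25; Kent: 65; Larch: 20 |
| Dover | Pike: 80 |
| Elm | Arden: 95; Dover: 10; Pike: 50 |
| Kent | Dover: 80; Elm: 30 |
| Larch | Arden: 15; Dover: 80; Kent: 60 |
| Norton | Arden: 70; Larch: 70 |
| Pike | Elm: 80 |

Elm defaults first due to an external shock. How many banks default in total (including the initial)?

5

Round 1 — Elm defaults (initial).
  Arden: +95 → 95 ≥ 70
  Dover: +10 → 10 < 50
  Pike: +50 → 50 ≥ 40
Round 2 — Arden, Pike default.
  Dover: +25 → 35 < 50
  Kent: +65 → 65 ≥ 50
  Larch: +20 → 20 < 100
Round 3 — Kent defaults.
  Dover: +80 → 115 ≥ 50
Round 4 — Dover defaults.
No further defaults.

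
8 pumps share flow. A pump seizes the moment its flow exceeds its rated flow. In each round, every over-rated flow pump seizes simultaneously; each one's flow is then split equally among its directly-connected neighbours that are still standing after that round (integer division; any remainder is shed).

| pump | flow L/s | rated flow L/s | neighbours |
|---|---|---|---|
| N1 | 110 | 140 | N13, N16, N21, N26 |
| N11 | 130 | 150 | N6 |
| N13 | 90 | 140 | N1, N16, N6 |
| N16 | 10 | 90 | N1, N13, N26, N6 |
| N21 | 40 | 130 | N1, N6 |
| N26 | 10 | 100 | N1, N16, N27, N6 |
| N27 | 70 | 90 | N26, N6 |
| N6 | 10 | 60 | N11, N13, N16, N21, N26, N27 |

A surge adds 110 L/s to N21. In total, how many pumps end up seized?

7

Round 1 — N21 at 150 > 130. N21 seizes.
  N21 sheds 150 L/s to N1, N6: 75 each.
    N1: 110+75 = 185 > 140
    N6: 10+75 = 85 > 60
Round 2 — N1, N6 seize.
  N1 sheds 185 L/s to N13, N16, N26: 61 each (2 lost).
    N13: 90+61 = 151 > 140
    N16: 10+61 = 71 ≤ 90
    N26: 10+61 = 71 ≤ 100
  N6 sheds 85 L/s to N11, N13, N16, N26, N27: 17 each.
    N11: 130+17 = 147 ≤ 150
    N13: 151+17 = 168 > 140
    N16: 71+17 = 88 ≤ 90
    N26: 71+17 = 88 ≤ 100
    N27: 70+17 = 87 ≤ 90
Round 3 — N13 seizes.
  N13 sheds 168 L/s to N16: 168 each.
    N16: 88+168 = 256 > 90
Round 4 — N16 seizes.
  N16 sheds 256 L/s to N26: 256 each.
    N26: 88+256 = 344 > 100
Round 5 — N26 seizes.
  N26 sheds 344 L/s to N27: 344 each.
    N27: 87+344 = 431 > 90
Round 6 — N27 seizes.
  N27 sheds 431 L/s: no online neighbours, lost.
No further seizures.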